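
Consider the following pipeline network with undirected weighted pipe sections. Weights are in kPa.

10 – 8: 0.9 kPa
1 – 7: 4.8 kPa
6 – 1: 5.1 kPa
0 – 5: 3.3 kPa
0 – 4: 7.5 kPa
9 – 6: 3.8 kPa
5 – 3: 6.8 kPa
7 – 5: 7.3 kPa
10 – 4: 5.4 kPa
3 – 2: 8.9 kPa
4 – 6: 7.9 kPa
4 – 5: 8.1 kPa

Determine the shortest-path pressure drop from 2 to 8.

Enumerating some paths:
2 → 3 → 5 → 4 → 10 → 8: 8.9+6.8+8.1+5.4+0.9 = 30.1
2 → 3 → 5 → 0 → 4 → 10 → 8: 8.9+6.8+3.3+7.5+5.4+0.9 = 32.8
2 → 3 → 5 → 7 → 1 → 6 → 4 → 10 → 8: 8.9+6.8+7.3+4.8+5.1+7.9+5.4+0.9 = 47.1
The minimum is 30.1 kPa via 2 → 3 → 5 → 4 → 10 → 8.

30.1 kPa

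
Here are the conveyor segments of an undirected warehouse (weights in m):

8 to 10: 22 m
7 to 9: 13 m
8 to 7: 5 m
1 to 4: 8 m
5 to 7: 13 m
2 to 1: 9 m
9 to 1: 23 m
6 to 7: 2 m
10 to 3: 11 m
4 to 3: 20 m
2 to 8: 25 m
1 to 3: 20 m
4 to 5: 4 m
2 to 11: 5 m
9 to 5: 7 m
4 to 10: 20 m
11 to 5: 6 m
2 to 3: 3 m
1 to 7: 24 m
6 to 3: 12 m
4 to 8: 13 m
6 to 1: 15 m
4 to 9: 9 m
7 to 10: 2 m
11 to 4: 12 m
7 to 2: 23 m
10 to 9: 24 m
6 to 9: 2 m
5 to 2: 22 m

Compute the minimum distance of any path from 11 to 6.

Enumerating some paths:
11–5–9–6: 6+7+2 = 15
11–5–7–6: 6+13+2 = 21
11–2–3–6: 5+3+12 = 20
11–5–4–9–6: 6+4+9+2 = 21
Cheapest is 11–5–9–6 at 15 m.

15 m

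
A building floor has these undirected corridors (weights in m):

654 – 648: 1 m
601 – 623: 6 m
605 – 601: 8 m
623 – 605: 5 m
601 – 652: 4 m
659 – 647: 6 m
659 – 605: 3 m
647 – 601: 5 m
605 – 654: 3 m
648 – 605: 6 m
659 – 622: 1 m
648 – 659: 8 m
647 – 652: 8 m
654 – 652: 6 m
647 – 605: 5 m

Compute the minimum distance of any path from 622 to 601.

12 m

Running Dijkstra from 622:
622: 0
659: 1  (via 622)
605: 4  (via 659)
647: 7  (via 659)
654: 7  (via 605)
648: 8  (via 654)
623: 9  (via 605)
601: 12  (via 605)
Shortest route: 622 → 659 → 605 → 601 = 12 m.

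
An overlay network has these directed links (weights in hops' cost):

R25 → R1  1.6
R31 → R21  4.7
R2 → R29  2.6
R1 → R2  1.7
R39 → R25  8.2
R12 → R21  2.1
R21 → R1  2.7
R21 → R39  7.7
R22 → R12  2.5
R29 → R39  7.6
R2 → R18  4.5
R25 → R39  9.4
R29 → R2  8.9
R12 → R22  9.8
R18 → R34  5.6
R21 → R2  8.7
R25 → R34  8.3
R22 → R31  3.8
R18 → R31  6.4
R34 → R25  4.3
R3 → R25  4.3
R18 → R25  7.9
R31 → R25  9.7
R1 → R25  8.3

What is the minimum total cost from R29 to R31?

Settle nodes by increasing distance from R29:
R29: 0
R39: 7.6  (via R29)
R2: 8.9  (via R29)
R18: 13.4  (via R2)
R25: 15.8  (via R39)
R1: 17.4  (via R25)
R34: 19  (via R18)
R31: 19.8  (via R18)
Shortest route: R29–R2–R18–R31 = 19.8 hops' cost.

19.8 hops' cost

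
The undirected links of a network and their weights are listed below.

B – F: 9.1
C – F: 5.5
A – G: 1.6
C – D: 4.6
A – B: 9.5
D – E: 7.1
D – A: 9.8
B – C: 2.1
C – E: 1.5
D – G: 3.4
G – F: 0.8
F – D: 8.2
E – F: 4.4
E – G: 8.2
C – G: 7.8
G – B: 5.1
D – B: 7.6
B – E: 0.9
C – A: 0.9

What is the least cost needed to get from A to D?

Enumerating some paths:
A → D: 9.8 = 9.8
A → G → D: 1.6+3.4 = 5
A → C → E → D: 0.9+1.5+7.1 = 9.5
A → C → D: 0.9+4.6 = 5.5
Cheapest is A → G → D at 5.

5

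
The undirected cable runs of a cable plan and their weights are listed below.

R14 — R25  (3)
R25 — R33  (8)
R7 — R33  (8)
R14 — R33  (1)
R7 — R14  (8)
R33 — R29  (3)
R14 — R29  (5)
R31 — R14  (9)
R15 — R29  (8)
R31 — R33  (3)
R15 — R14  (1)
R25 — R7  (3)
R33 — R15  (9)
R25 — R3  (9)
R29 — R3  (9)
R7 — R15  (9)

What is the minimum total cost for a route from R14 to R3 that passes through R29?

13

Shortest R14→R29: R14–R33–R29 = 4
Shortest R29→R3: R29–R3 = 9
Total via R29: 4 + 9 = 13.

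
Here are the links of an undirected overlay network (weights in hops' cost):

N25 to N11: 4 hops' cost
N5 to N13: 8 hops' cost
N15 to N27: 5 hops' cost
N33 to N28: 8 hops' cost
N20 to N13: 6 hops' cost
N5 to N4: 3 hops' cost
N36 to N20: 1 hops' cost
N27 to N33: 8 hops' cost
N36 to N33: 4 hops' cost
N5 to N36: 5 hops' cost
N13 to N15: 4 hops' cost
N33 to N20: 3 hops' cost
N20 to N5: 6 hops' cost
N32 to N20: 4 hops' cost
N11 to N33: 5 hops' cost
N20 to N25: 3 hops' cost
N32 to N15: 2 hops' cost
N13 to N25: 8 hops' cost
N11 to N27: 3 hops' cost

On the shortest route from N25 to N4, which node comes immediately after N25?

Enumerating some paths:
N25 → N20 → N33 → N36 → N5 → N4: 3+3+4+5+3 = 18
N25 → N20 → N5 → N4: 3+6+3 = 12
Cheapest is N25 → N20 → N5 → N4 at 12 hops' cost.
So from N25 the first move is to N20.

N20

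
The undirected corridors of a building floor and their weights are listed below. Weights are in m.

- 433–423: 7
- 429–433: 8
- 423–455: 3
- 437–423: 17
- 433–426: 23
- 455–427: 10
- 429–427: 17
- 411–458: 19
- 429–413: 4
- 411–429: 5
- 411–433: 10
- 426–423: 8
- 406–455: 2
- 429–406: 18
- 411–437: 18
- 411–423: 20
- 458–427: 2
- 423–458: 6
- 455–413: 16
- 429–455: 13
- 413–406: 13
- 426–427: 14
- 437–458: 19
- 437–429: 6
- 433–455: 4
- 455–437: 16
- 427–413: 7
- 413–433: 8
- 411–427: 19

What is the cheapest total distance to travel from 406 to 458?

11 m

Candidate routes:
406–455–427–458: 2+10+2 = 14
406–455–433–423–458: 2+4+7+6 = 19
406–455–423–458: 2+3+6 = 11
Cheapest is 406–455–423–458 at 11 m.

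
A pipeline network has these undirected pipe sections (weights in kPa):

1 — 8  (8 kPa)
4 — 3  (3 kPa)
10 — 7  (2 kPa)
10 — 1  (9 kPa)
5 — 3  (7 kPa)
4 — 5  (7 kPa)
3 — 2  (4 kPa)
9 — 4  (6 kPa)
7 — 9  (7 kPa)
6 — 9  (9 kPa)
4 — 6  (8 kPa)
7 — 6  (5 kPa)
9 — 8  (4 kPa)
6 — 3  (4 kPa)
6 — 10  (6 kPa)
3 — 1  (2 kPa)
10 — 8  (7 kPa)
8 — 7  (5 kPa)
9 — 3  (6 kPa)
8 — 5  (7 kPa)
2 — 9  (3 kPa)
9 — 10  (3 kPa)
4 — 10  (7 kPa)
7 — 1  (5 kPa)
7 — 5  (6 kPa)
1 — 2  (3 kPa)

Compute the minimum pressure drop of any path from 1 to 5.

Candidate routes:
1 - 7 - 5: 5+6 = 11
1 - 2 - 3 - 5: 3+4+7 = 14
1 - 3 - 4 - 5: 2+3+7 = 12
1 - 3 - 5: 2+7 = 9
The minimum is 9 kPa via 1 - 3 - 5.

9 kPa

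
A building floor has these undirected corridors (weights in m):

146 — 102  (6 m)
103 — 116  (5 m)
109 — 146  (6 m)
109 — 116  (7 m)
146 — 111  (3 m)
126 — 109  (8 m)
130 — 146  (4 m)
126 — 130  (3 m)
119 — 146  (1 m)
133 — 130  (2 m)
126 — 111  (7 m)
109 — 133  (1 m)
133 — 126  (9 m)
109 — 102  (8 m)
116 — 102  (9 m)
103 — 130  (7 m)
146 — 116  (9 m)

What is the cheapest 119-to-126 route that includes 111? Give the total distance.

11 m

Shortest 119→111: 119–146–111 = 4
Shortest 111→126: 111–126 = 7
Total via 111: 4 + 7 = 11 m.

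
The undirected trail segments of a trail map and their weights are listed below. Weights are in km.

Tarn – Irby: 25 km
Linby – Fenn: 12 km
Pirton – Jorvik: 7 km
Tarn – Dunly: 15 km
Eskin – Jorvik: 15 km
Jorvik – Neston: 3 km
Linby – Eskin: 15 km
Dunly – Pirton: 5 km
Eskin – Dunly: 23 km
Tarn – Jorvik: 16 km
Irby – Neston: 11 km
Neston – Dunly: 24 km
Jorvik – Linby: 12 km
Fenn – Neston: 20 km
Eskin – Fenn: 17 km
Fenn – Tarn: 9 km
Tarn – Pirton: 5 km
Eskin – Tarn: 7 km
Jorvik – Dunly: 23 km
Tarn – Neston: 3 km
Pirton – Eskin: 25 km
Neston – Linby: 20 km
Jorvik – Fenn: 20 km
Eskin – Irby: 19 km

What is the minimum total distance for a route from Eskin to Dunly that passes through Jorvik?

25 km

Shortest Eskin→Jorvik: Eskin → Tarn → Neston → Jorvik = 13
Best Jorvik to Dunly: Jorvik → Pirton → Dunly costing 12
Total via Jorvik: 13 + 12 = 25 km.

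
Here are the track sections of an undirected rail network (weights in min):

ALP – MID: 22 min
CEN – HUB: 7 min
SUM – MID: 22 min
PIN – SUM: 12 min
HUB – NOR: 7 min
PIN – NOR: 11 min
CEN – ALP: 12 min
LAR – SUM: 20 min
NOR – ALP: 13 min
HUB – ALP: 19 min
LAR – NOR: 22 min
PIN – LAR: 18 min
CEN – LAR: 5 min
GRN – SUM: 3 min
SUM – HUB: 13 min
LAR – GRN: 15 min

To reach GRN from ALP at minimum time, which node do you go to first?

Candidate routes:
ALP - HUB - SUM - GRN: 19+13+3 = 35
ALP - CEN - HUB - SUM - GRN: 12+7+13+3 = 35
ALP - CEN - LAR - GRN: 12+5+15 = 32
Cheapest is ALP - CEN - LAR - GRN at 32 min.
So from ALP the first move is to CEN.

CEN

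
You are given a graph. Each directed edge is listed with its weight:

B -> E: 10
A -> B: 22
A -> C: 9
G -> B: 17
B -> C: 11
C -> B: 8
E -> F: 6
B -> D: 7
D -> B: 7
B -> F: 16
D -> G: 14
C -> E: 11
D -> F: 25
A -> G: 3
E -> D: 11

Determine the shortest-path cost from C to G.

Enumerating some paths:
C–E–D–G: 11+11+14 = 36
C–B–D–G: 8+7+14 = 29
C–B–E–D–G: 8+10+11+14 = 43
The minimum is 29 via C–B–D–G.

29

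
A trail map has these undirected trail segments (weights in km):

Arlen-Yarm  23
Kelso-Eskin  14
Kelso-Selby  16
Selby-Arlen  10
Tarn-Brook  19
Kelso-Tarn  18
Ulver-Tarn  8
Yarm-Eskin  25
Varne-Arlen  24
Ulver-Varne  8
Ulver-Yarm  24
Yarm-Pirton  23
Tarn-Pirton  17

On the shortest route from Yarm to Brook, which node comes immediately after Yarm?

Candidate routes:
Yarm → Ulver → Tarn → Brook: 24+8+19 = 51
Yarm → Pirton → Tarn → Brook: 23+17+19 = 59
Yarm → Eskin → Kelso → Tarn → Brook: 25+14+18+19 = 76
Cheapest is Yarm → Ulver → Tarn → Brook at 51 km.
So from Yarm the first move is to Ulver.

Ulver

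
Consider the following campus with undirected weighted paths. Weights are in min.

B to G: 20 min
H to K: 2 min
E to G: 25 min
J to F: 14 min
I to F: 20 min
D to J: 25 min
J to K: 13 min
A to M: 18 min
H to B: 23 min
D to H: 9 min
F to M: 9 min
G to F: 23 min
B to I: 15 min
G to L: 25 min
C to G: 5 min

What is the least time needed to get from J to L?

Settle nodes by increasing distance from J:
J: 0
K: 13  (via J)
F: 14  (via J)
H: 15  (via K)
M: 23  (via F)
D: 24  (via H)
I: 34  (via F)
G: 37  (via F)
B: 38  (via H)
A: 41  (via M)
C: 42  (via G)
E: 62  (via G)
L: 62  (via G)
Shortest route: J–F–G–L = 62 min.

62 min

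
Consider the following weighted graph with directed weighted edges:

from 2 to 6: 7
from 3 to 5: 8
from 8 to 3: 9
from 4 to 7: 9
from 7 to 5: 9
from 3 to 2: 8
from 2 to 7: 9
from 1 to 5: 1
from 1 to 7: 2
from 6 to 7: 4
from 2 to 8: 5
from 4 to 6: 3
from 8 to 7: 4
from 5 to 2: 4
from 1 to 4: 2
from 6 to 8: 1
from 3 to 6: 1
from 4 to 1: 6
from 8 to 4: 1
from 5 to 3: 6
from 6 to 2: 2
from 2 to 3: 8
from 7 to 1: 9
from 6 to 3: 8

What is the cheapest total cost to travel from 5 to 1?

Running Dijkstra from 5:
5: 0
2: 4  (via 5)
3: 6  (via 5)
6: 7  (via 3)
8: 8  (via 6)
4: 9  (via 8)
7: 11  (via 6)
1: 15  (via 4)
Shortest route: 5–3–6–8–4–1 = 15.

15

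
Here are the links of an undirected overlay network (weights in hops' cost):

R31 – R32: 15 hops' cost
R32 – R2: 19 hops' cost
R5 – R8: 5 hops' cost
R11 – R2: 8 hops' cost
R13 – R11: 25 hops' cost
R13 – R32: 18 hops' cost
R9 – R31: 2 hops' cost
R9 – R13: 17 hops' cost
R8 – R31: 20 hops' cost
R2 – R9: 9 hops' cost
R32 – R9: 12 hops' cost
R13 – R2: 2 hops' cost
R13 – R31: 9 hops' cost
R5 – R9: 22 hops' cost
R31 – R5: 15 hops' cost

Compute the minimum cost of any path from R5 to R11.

Settle nodes by increasing distance from R5:
R5: 0
R8: 5  (via R5)
R31: 15  (via R5)
R9: 17  (via R31)
R13: 24  (via R31)
R2: 26  (via R9)
R32: 29  (via R9)
R11: 34  (via R2)
Shortest route: R5 → R31 → R9 → R2 → R11 = 34 hops' cost.

34 hops' cost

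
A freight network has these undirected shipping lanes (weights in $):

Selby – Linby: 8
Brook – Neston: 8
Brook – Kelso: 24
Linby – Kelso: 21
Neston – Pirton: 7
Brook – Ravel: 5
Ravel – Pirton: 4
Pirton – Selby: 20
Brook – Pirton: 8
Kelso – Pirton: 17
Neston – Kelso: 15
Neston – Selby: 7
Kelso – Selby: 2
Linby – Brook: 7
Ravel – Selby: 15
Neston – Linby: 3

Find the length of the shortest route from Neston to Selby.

$7

Running Dijkstra from Neston:
Neston: 0
Linby: 3  (via Neston)
Pirton: 7  (via Neston)
Selby: 7  (via Neston)
Shortest route: Neston–Selby = $7.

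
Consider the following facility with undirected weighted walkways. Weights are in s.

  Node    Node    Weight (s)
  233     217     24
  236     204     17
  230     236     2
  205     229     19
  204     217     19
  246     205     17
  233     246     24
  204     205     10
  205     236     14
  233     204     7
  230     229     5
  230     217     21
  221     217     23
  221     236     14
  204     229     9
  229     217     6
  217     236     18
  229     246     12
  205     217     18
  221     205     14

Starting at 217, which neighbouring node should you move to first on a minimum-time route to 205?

205

Candidate routes:
217 → 229 → 230 → 236 → 205: 6+5+2+14 = 27
217 → 205: 18 = 18
217 → 229 → 205: 6+19 = 25
217 → 229 → 204 → 205: 6+9+10 = 25
Cheapest is 217 → 205 at 18 s.
So from 217 the first move is to 205.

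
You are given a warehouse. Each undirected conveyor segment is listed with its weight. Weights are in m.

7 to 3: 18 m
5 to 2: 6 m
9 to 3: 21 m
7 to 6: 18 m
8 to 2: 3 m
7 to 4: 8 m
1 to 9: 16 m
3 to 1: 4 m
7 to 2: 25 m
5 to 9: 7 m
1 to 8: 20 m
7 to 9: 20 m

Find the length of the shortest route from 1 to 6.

40 m

Running Dijkstra from 1:
1: 0
3: 4  (via 1)
9: 16  (via 1)
8: 20  (via 1)
7: 22  (via 3)
2: 23  (via 8)
5: 23  (via 9)
4: 30  (via 7)
6: 40  (via 7)
Shortest route: 1–3–7–6 = 40 m.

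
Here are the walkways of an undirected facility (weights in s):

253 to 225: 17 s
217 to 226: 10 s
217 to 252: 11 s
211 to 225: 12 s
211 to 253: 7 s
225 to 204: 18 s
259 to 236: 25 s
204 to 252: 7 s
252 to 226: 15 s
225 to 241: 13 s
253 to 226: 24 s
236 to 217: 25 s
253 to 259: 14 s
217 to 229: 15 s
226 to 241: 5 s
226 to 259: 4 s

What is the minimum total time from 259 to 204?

Candidate routes:
259–226–252–204: 4+15+7 = 26
259–226–241–225–204: 4+5+13+18 = 40
259–253–225–204: 14+17+18 = 49
259–226–217–252–204: 4+10+11+7 = 32
The minimum is 26 s via 259–226–252–204.

26 s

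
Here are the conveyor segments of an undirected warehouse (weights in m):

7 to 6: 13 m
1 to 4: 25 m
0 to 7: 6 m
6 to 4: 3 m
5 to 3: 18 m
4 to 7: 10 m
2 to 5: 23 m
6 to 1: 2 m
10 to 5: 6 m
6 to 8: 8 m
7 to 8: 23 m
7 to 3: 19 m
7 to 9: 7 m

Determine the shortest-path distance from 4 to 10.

53 m

Shortest distances from 4:
4: 0
6: 3  (via 4)
1: 5  (via 6)
7: 10  (via 4)
8: 11  (via 6)
0: 16  (via 7)
9: 17  (via 7)
3: 29  (via 7)
5: 47  (via 3)
10: 53  (via 5)
Shortest route: 4–7–3–5–10 = 53 m.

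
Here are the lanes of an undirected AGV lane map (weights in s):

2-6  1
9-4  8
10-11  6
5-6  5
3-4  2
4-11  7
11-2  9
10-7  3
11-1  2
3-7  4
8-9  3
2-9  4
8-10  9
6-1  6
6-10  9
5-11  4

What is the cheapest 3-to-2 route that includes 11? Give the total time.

Shortest 3→11: 3 → 4 → 11 = 9
Best 11 to 2: 11 → 2 costing 9
Total via 11: 9 + 9 = 18 s.

18 s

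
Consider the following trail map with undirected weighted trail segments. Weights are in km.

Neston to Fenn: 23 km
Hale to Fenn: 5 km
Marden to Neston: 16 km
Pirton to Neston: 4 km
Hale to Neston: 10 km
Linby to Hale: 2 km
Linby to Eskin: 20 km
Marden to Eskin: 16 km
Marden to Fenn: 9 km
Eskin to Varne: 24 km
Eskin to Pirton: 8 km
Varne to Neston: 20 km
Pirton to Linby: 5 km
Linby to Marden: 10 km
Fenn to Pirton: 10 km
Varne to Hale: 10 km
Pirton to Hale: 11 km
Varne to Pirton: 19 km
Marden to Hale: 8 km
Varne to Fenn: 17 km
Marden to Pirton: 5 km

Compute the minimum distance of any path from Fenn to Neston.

Shortest distances from Fenn:
Fenn: 0
Hale: 5  (via Fenn)
Linby: 7  (via Hale)
Marden: 9  (via Fenn)
Pirton: 10  (via Fenn)
Neston: 14  (via Pirton)
Shortest route: Fenn → Pirton → Neston = 14 km.

14 km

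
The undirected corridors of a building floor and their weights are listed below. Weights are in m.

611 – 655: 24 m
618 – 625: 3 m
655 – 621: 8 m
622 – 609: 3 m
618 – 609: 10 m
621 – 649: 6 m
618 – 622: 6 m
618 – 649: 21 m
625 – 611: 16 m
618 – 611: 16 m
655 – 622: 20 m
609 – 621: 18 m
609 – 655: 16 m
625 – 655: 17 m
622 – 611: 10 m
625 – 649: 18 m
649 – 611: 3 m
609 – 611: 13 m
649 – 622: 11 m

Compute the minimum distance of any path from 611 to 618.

Candidate routes:
611–618: 16 = 16
611–649–622–618: 3+11+6 = 20
611–625–618: 16+3 = 19
611–609–622–618: 13+3+6 = 22
Cheapest is 611–618 at 16 m.

16 m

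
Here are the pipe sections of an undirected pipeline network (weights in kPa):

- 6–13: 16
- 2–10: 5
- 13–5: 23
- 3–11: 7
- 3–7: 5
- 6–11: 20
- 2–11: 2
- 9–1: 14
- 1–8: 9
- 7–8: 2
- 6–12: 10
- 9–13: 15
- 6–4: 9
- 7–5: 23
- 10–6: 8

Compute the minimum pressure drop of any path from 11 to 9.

37 kPa

Settle nodes by increasing distance from 11:
11: 0
2: 2  (via 11)
3: 7  (via 11)
10: 7  (via 2)
7: 12  (via 3)
8: 14  (via 7)
6: 15  (via 10)
1: 23  (via 8)
4: 24  (via 6)
12: 25  (via 6)
13: 31  (via 6)
5: 35  (via 7)
9: 37  (via 1)
Shortest route: 11 → 3 → 7 → 8 → 1 → 9 = 37 kPa.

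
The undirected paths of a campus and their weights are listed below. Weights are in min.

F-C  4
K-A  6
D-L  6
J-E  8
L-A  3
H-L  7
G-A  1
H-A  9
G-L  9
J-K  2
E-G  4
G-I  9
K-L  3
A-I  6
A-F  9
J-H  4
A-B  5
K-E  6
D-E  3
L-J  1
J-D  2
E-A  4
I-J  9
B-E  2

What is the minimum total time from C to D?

19 min

Running Dijkstra from C:
C: 0
F: 4  (via C)
A: 13  (via F)
G: 14  (via A)
L: 16  (via A)
E: 17  (via A)
J: 17  (via L)
B: 18  (via A)
D: 19  (via J)
Shortest route: C–F–A–L–J–D = 19 min.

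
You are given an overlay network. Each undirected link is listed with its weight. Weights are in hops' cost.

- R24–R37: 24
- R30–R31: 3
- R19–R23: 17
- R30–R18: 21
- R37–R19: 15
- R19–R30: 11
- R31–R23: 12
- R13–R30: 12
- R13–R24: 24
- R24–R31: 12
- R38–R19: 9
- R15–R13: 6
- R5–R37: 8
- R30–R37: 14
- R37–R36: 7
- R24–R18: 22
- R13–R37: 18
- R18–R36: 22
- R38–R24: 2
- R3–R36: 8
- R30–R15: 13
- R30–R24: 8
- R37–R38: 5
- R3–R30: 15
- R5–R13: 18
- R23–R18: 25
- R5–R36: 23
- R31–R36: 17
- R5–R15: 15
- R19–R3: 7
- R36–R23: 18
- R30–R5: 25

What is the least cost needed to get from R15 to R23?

Enumerating some paths:
R15 - R13 - R30 - R31 - R23: 6+12+3+12 = 33
R15 - R30 - R31 - R23: 13+3+12 = 28
The minimum is 28 hops' cost via R15 - R30 - R31 - R23.

28 hops' cost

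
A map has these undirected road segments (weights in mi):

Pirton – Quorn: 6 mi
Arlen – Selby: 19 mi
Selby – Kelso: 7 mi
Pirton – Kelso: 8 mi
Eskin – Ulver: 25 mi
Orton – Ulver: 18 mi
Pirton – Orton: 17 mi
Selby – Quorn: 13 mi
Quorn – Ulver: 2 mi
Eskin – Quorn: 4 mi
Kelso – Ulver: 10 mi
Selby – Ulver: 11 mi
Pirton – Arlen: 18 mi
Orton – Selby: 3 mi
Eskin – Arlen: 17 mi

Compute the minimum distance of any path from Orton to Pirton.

17 mi

Shortest distances from Orton:
Orton: 0
Selby: 3  (via Orton)
Kelso: 10  (via Selby)
Ulver: 14  (via Selby)
Quorn: 16  (via Selby)
Pirton: 17  (via Orton)
Shortest route: Orton → Pirton = 17 mi.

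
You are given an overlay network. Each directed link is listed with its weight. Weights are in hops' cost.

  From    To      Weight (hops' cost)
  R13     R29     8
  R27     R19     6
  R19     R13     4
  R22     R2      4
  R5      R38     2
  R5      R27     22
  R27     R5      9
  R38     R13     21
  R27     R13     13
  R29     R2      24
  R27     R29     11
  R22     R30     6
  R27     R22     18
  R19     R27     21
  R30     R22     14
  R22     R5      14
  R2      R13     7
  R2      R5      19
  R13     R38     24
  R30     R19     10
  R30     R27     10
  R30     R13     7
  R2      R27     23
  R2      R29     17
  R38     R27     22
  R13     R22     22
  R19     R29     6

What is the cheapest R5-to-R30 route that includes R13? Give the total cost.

Best R5 to R13: R5–R38–R13 costing 23
Shortest R13→R30: R13–R22–R30 = 28
Total via R13: 23 + 28 = 51 hops' cost.

51 hops' cost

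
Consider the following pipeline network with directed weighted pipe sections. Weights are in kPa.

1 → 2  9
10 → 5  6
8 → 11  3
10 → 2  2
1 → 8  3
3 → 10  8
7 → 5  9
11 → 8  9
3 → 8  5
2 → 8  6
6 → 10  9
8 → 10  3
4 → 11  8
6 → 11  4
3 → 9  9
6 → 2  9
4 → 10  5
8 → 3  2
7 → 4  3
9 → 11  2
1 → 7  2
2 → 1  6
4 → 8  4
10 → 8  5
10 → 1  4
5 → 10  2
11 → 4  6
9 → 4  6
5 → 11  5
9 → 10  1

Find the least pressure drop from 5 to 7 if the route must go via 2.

Best 5 to 2: 5 → 10 → 2 costing 4
Shortest 2→7: 2 → 1 → 7 = 8
Total via 2: 4 + 8 = 12 kPa.

12 kPa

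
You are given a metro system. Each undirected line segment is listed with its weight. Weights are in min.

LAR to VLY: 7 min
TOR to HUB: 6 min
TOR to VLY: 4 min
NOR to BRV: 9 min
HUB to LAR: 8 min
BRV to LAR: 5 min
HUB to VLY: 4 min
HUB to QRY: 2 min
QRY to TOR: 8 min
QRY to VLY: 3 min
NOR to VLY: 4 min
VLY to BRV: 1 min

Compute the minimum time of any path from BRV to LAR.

5 min

Candidate routes:
BRV - LAR: 5 = 5
BRV - VLY - LAR: 1+7 = 8
The minimum is 5 min via BRV - LAR.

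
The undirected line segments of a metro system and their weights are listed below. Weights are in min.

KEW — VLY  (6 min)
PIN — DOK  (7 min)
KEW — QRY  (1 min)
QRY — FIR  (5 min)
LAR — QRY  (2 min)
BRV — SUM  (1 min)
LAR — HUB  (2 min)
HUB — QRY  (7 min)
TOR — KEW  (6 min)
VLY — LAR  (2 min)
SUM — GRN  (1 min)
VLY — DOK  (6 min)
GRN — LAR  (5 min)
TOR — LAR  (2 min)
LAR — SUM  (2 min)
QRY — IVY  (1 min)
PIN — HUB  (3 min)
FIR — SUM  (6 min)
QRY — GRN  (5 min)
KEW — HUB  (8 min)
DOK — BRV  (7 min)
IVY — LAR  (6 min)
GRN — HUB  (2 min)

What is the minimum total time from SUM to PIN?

Shortest distances from SUM:
SUM: 0
BRV: 1  (via SUM)
GRN: 1  (via SUM)
LAR: 2  (via SUM)
HUB: 3  (via GRN)
VLY: 4  (via LAR)
TOR: 4  (via LAR)
QRY: 4  (via LAR)
IVY: 5  (via QRY)
KEW: 5  (via QRY)
FIR: 6  (via SUM)
PIN: 6  (via HUB)
Shortest route: SUM → GRN → HUB → PIN = 6 min.

6 min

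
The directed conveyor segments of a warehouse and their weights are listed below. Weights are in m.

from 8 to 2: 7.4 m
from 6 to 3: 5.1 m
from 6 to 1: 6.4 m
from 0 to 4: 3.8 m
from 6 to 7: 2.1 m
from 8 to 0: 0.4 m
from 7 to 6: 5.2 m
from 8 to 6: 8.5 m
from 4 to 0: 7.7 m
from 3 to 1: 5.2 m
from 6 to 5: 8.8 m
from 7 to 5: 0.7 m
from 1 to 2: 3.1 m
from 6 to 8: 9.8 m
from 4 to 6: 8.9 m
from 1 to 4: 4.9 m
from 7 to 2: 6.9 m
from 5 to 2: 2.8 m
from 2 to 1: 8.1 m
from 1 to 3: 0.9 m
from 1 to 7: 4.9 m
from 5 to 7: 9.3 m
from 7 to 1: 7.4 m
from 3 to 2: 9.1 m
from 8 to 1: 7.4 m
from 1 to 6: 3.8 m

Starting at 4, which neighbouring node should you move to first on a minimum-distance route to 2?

6

Enumerating some paths:
4 - 6 - 7 - 2: 8.9+2.1+6.9 = 17.9
4 - 6 - 1 - 2: 8.9+6.4+3.1 = 18.4
4 - 6 - 7 - 5 - 2: 8.9+2.1+0.7+2.8 = 14.5
The minimum is 14.5 m via 4 - 6 - 7 - 5 - 2.
So from 4 the first move is to 6.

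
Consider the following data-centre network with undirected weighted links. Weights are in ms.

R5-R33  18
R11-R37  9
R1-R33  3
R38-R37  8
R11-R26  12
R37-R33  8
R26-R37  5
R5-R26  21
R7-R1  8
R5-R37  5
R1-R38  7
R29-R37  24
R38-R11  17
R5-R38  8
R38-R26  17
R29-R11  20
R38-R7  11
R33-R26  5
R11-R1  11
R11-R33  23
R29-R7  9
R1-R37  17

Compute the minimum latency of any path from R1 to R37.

11 ms

Settle nodes by increasing distance from R1:
R1: 0
R33: 3  (via R1)
R38: 7  (via R1)
R7: 8  (via R1)
R26: 8  (via R33)
R37: 11  (via R33)
Shortest route: R1–R33–R37 = 11 ms.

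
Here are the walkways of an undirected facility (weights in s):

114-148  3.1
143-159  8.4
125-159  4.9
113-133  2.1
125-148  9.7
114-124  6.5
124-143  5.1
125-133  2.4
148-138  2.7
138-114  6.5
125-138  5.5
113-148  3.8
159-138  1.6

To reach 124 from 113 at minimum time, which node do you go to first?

Candidate routes:
113–148–114–124: 3.8+3.1+6.5 = 13.4
113–148–138–114–124: 3.8+2.7+6.5+6.5 = 19.5
The minimum is 13.4 s via 113–148–114–124.
So from 113 the first move is to 148.

148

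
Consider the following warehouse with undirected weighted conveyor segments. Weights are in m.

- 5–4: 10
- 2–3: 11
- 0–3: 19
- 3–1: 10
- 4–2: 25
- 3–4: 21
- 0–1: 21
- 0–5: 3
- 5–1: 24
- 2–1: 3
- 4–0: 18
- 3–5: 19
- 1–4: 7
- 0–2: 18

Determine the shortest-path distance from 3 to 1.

10 m

Running Dijkstra from 3:
3: 0
1: 10  (via 3)
Shortest route: 3–1 = 10 m.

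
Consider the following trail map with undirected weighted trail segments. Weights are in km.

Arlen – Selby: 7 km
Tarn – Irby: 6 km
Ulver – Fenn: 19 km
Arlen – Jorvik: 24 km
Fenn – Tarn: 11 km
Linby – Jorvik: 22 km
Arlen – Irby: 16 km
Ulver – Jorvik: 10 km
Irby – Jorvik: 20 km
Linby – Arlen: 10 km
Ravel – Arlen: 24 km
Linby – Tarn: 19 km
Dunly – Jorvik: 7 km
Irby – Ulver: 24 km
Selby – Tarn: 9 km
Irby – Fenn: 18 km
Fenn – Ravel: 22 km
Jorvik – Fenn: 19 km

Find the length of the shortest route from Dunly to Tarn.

Compare a few routes:
Dunly - Jorvik - Irby - Tarn: 7+20+6 = 33
Dunly - Jorvik - Fenn - Tarn: 7+19+11 = 37
The minimum is 33 km via Dunly - Jorvik - Irby - Tarn.

33 km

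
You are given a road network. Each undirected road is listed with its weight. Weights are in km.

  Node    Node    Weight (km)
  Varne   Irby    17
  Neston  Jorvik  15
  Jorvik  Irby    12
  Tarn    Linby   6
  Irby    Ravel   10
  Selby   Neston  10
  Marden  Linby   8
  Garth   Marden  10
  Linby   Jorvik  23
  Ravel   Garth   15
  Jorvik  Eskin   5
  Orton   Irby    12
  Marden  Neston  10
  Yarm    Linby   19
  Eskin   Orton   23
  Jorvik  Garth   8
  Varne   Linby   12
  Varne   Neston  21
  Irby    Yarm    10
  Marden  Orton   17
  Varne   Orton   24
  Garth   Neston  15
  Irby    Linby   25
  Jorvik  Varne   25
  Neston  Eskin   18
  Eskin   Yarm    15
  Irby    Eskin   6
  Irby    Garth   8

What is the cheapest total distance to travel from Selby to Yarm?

Compare a few routes:
Selby–Neston–Eskin–Yarm: 10+18+15 = 43
Selby–Neston–Eskin–Irby–Yarm: 10+18+6+10 = 44
Cheapest is Selby–Neston–Eskin–Yarm at 43 km.

43 km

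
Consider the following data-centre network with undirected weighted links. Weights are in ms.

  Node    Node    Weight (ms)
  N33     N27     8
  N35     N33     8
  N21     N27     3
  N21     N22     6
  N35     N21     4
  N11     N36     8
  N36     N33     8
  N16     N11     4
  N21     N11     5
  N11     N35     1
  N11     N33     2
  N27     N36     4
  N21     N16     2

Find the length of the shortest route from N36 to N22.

Shortest distances from N36:
N36: 0
N27: 4  (via N36)
N21: 7  (via N27)
N11: 8  (via N36)
N33: 8  (via N36)
N16: 9  (via N21)
N35: 9  (via N11)
N22: 13  (via N21)
Shortest route: N36 → N27 → N21 → N22 = 13 ms.

13 ms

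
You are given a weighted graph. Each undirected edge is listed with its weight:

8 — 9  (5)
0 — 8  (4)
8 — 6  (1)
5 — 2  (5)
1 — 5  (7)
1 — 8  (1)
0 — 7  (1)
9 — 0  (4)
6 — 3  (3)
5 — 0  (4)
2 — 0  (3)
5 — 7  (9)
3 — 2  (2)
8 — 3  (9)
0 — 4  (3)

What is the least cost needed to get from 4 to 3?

8

Settle nodes by increasing distance from 4:
4: 0
0: 3  (via 4)
7: 4  (via 0)
2: 6  (via 0)
5: 7  (via 0)
8: 7  (via 0)
9: 7  (via 0)
1: 8  (via 8)
3: 8  (via 2)
Shortest route: 4–0–2–3 = 8.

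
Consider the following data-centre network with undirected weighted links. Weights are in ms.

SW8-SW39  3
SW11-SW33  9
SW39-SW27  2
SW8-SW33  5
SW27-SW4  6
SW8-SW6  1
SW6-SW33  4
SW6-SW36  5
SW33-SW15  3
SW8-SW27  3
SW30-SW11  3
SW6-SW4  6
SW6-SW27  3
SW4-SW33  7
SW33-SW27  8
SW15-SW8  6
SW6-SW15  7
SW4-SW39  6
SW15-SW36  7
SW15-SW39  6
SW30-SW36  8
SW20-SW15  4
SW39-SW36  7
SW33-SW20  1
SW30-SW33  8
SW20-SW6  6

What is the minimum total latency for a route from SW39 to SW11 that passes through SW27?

Shortest SW39→SW27: SW39 → SW27 = 2
Shortest SW27→SW11: SW27 → SW6 → SW33 → SW11 = 16
Total via SW27: 2 + 16 = 18 ms.

18 ms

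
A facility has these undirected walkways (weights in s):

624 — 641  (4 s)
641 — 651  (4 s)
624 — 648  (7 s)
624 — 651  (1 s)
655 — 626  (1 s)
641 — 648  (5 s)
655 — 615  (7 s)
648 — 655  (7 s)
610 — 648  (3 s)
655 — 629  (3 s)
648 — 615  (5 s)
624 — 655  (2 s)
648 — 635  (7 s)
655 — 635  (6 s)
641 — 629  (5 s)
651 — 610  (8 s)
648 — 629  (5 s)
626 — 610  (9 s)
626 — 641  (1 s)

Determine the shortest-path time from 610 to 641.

8 s

Candidate routes:
610 - 651 - 641: 8+4 = 12
610 - 648 - 641: 3+5 = 8
610 - 626 - 641: 9+1 = 10
Cheapest is 610 - 648 - 641 at 8 s.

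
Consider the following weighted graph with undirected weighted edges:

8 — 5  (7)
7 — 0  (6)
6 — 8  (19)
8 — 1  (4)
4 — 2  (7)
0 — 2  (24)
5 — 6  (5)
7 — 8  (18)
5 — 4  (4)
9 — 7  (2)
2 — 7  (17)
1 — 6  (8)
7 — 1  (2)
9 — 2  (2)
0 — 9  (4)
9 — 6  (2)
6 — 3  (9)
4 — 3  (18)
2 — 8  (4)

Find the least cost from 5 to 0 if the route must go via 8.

Best 5 to 8: 5 → 8 costing 7
Best 8 to 0: 8 → 2 → 9 → 0 costing 10
Total via 8: 7 + 10 = 17.

17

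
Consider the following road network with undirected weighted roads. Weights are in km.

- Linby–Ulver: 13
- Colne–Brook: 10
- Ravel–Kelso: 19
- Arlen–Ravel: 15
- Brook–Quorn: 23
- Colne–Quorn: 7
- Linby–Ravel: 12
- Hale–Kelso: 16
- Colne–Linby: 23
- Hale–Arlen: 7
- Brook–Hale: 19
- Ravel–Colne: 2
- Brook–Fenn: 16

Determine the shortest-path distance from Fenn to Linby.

Running Dijkstra from Fenn:
Fenn: 0
Brook: 16  (via Fenn)
Colne: 26  (via Brook)
Ravel: 28  (via Colne)
Quorn: 33  (via Colne)
Hale: 35  (via Brook)
Linby: 40  (via Ravel)
Shortest route: Fenn → Brook → Colne → Ravel → Linby = 40 km.

40 km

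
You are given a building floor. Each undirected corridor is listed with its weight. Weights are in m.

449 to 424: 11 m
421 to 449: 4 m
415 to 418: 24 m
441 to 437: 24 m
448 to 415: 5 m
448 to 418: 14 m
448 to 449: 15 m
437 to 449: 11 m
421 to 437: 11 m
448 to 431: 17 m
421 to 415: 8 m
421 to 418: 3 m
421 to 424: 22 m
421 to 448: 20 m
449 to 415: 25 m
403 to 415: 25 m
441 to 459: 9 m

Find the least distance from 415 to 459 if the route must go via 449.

Best 415 to 449: 415–421–449 costing 12
Best 449 to 459: 449–437–441–459 costing 44
Total via 449: 12 + 44 = 56 m.

56 m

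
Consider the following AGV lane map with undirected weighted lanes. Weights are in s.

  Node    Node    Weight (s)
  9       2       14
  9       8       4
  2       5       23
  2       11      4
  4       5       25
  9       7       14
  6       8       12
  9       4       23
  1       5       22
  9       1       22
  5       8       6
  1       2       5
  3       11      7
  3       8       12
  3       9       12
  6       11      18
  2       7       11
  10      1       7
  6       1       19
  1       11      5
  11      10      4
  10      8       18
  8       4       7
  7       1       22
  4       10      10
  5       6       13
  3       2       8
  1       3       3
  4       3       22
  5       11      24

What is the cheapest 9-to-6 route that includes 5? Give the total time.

23 s

Best 9 to 5: 9–8–5 costing 10
Best 5 to 6: 5–6 costing 13
Total via 5: 10 + 13 = 23 s.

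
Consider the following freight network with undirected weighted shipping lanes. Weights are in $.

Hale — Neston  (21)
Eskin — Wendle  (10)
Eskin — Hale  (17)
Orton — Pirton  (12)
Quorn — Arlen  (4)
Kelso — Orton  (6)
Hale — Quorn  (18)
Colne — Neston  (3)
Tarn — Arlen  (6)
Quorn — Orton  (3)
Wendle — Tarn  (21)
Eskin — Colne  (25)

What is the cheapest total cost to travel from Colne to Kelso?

$51

Candidate routes:
Colne–Neston–Hale–Quorn–Orton–Kelso: 3+21+18+3+6 = 51
Colne–Eskin–Hale–Quorn–Orton–Kelso: 25+17+18+3+6 = 69
The minimum is $51 via Colne–Neston–Hale–Quorn–Orton–Kelso.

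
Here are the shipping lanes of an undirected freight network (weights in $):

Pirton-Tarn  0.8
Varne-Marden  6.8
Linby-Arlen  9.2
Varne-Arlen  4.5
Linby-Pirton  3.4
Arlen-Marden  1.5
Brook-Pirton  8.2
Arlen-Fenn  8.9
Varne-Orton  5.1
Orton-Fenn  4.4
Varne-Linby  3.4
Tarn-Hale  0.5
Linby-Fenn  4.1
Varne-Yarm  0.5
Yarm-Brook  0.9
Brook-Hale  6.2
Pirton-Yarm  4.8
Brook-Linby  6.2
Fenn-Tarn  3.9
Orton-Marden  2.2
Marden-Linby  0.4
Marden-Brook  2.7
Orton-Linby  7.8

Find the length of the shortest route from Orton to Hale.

$7.3

Settle nodes by increasing distance from Orton:
Orton: 0
Marden: 2.2  (via Orton)
Linby: 2.6  (via Marden)
Arlen: 3.7  (via Marden)
Fenn: 4.4  (via Orton)
Brook: 4.9  (via Marden)
Varne: 5.1  (via Orton)
Yarm: 5.6  (via Varne)
Pirton: 6  (via Linby)
Tarn: 6.8  (via Pirton)
Hale: 7.3  (via Tarn)
Shortest route: Orton → Marden → Linby → Pirton → Tarn → Hale = $7.3.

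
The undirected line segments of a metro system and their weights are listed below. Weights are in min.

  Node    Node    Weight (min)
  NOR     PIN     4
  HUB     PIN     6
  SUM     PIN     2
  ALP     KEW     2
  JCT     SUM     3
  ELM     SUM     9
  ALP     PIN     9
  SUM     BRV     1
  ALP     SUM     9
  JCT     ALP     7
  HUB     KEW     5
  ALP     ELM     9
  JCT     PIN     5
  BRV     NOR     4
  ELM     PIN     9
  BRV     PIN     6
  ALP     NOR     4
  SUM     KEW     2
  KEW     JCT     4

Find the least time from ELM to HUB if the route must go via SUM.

Best ELM to SUM: ELM → SUM costing 9
Shortest SUM→HUB: SUM → KEW → HUB = 7
Total via SUM: 9 + 7 = 16 min.

16 min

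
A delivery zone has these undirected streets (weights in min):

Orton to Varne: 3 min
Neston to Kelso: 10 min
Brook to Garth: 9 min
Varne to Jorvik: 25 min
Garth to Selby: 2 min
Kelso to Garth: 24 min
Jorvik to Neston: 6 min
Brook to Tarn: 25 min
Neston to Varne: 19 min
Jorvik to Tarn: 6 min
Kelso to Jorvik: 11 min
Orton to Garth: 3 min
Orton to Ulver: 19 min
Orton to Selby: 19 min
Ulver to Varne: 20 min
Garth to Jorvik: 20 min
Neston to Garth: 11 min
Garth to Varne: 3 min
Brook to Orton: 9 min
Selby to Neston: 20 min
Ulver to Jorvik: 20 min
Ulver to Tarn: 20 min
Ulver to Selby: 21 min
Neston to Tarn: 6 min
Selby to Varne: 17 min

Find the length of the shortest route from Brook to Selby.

Settle nodes by increasing distance from Brook:
Brook: 0
Orton: 9  (via Brook)
Garth: 9  (via Brook)
Selby: 11  (via Garth)
Shortest route: Brook → Garth → Selby = 11 min.

11 min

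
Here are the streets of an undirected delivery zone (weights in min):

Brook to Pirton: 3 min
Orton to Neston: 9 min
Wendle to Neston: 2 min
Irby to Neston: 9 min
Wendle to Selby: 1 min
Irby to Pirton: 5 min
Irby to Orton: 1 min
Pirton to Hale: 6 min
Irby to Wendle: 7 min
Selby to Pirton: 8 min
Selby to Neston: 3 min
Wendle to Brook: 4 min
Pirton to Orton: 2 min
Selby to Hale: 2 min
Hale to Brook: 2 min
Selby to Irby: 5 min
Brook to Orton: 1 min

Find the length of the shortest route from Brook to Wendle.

Shortest distances from Brook:
Brook: 0
Orton: 1  (via Brook)
Irby: 2  (via Orton)
Hale: 2  (via Brook)
Pirton: 3  (via Brook)
Wendle: 4  (via Brook)
Shortest route: Brook → Wendle = 4 min.

4 min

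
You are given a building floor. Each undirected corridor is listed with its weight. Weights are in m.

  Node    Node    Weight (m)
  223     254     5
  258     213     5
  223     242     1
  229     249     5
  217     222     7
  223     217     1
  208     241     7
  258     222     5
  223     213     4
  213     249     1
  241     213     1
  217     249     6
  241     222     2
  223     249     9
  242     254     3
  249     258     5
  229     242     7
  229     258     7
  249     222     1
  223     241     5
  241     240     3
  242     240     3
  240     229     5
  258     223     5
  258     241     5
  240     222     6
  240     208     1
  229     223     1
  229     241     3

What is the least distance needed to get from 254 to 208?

7 m

Running Dijkstra from 254:
254: 0
242: 3  (via 254)
223: 4  (via 242)
217: 5  (via 223)
229: 5  (via 223)
240: 6  (via 242)
208: 7  (via 240)
Shortest route: 254 → 242 → 240 → 208 = 7 m.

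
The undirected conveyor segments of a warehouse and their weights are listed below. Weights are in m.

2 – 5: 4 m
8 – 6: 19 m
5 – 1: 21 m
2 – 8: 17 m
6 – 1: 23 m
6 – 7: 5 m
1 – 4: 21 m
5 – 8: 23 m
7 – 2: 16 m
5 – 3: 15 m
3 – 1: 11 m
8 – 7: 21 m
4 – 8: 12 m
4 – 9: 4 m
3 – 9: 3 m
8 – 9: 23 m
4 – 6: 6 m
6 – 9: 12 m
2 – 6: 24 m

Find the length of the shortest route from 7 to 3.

18 m

Settle nodes by increasing distance from 7:
7: 0
6: 5  (via 7)
4: 11  (via 6)
9: 15  (via 4)
2: 16  (via 7)
3: 18  (via 9)
Shortest route: 7 → 6 → 4 → 9 → 3 = 18 m.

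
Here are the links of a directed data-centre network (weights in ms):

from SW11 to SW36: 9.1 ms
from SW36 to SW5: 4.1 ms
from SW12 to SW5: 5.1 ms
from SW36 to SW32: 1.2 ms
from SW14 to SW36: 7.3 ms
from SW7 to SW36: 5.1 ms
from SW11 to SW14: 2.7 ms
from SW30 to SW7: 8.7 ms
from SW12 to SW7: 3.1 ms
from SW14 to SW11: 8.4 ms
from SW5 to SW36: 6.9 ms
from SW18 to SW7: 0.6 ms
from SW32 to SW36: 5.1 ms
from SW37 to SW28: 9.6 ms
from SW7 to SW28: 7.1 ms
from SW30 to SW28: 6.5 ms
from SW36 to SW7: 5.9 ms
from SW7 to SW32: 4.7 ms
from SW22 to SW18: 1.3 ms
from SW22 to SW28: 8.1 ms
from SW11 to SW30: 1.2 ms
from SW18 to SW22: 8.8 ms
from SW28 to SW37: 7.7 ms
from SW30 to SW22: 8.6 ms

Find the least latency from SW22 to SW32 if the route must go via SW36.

8.2 ms

Shortest SW22→SW36: SW22 → SW18 → SW7 → SW36 = 7
Shortest SW36→SW32: SW36 → SW32 = 1.2
Total via SW36: 7 + 1.2 = 8.2 ms.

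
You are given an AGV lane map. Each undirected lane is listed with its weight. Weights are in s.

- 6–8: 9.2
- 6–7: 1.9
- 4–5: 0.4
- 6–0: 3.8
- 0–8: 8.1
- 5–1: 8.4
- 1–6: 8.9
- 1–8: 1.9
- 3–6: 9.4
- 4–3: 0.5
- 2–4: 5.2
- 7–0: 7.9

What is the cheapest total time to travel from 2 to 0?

18.9 s

Candidate routes:
2–4–3–6–7–0: 5.2+0.5+9.4+1.9+7.9 = 24.9
2–4–5–1–8–0: 5.2+0.4+8.4+1.9+8.1 = 24
2–4–5–1–6–0: 5.2+0.4+8.4+8.9+3.8 = 26.7
2–4–3–6–0: 5.2+0.5+9.4+3.8 = 18.9
Cheapest is 2–4–3–6–0 at 18.9 s.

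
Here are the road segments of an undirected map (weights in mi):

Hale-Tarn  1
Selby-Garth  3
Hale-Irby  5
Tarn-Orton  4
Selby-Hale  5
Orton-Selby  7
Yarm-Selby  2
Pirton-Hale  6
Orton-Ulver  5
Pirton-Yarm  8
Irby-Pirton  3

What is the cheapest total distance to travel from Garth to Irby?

Compare a few routes:
Garth - Selby - Hale - Irby: 3+5+5 = 13
Garth - Selby - Yarm - Pirton - Irby: 3+2+8+3 = 16
Garth - Selby - Hale - Pirton - Irby: 3+5+6+3 = 17
Garth - Selby - Orton - Tarn - Hale - Irby: 3+7+4+1+5 = 20
The minimum is 13 mi via Garth - Selby - Hale - Irby.

13 mi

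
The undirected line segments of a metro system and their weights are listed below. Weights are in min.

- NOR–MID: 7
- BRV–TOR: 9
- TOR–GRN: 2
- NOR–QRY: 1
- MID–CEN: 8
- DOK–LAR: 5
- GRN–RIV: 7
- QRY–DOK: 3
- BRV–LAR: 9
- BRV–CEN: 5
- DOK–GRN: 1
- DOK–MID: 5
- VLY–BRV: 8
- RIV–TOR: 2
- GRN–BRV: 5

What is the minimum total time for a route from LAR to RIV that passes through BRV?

Shortest LAR→BRV: LAR → BRV = 9
Best BRV to RIV: BRV → GRN → TOR → RIV costing 9
Total via BRV: 9 + 9 = 18 min.

18 min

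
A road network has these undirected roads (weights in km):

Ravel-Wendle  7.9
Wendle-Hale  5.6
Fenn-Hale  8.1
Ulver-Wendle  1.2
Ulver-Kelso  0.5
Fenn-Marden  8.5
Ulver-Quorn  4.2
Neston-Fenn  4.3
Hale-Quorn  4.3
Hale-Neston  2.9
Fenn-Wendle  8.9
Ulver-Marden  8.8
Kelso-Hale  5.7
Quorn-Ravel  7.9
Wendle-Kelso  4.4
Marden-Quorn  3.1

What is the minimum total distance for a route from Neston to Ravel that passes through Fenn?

Best Neston to Fenn: Neston → Fenn costing 4.3
Best Fenn to Ravel: Fenn → Wendle → Ravel costing 16.8
Total via Fenn: 4.3 + 16.8 = 21.1 km.

21.1 km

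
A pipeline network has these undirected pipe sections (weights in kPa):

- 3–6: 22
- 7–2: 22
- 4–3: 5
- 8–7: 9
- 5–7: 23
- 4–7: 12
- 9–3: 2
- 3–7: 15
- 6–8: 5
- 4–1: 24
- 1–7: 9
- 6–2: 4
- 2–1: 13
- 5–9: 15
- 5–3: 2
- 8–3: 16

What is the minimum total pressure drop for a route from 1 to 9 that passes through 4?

Best 1 to 4: 1–7–4 costing 21
Best 4 to 9: 4–3–9 costing 7
Total via 4: 21 + 7 = 28 kPa.

28 kPa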